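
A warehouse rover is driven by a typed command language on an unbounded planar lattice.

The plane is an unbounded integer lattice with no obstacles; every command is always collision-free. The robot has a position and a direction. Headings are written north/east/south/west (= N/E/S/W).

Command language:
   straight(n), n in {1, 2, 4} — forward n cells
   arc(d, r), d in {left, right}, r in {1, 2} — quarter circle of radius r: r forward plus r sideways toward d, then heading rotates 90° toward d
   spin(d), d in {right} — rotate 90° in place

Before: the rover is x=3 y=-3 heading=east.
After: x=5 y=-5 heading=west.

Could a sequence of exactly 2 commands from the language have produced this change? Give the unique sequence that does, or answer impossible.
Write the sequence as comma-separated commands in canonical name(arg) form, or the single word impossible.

key: order matters: swapping arc(right, 2) and spin(right) lands elsewhere
begin: x=3 y=-3 heading=east
step 1 (arc(right, 2)): x=5 y=-5 heading=south
step 2 (spin(right)): x=5 y=-5 heading=west
no other 2-command option fits: unique.

arc(right, 2), spin(right)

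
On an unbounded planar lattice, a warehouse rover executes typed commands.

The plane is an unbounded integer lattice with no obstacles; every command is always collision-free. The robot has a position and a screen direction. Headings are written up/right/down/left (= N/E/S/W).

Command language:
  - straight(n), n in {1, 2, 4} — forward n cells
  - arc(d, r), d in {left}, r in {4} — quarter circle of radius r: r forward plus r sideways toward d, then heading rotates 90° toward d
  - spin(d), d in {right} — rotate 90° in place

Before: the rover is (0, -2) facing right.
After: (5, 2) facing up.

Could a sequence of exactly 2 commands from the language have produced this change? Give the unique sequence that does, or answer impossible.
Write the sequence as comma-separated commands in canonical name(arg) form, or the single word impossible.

straight(1), arc(left, 4)

key: order matters: swapping straight(1) and arc(left, 4) lands elsewhere
initial: (0, -2) facing right
1. straight(1) → (1, -2) facing right
2. arc(left, 4) → (5, 2) facing up
all 25 alternatives checked — unique.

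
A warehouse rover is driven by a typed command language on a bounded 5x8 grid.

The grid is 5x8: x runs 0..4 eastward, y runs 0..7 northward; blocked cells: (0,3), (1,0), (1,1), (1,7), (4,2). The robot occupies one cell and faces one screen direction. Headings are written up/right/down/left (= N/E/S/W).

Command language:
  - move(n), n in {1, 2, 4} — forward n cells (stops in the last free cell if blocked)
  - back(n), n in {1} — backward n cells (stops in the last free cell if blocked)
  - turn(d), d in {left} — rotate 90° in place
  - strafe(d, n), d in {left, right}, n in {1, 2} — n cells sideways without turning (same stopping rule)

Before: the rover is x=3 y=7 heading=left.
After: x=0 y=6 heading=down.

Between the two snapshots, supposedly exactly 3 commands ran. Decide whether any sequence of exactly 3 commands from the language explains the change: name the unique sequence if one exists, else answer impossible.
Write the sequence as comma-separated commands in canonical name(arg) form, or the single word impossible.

key: move(4) runs into the grid edge before its full distance
from: x=3 y=7 heading=left
t=1 strafe(left, 1) ⇒ x=3 y=6 heading=left
t=2 move(4) ⇒ x=0 y=6 heading=left
t=3 turn(left) ⇒ x=0 y=6 heading=down
all 729 alternatives checked — unique.

strafe(left, 1), move(4), turn(left)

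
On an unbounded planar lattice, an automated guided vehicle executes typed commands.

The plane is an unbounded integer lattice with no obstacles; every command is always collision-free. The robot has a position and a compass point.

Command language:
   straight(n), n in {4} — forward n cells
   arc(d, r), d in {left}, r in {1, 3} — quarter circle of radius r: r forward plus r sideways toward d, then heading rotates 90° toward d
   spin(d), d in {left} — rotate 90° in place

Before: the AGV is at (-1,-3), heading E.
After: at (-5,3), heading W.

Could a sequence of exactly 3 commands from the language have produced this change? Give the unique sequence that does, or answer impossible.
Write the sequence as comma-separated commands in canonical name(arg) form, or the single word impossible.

arc(left, 3), arc(left, 3), straight(4)

key: position moved to (-5,3) AND the heading swung to W — translation plus rotation needed
t0: at (-1,-3), heading E
1. arc(left, 3) → at (2,0), heading N
2. arc(left, 3) → at (-1,3), heading W
3. straight(4) → at (-5,3), heading W
uniquely the one of 64 3-step routes that fits.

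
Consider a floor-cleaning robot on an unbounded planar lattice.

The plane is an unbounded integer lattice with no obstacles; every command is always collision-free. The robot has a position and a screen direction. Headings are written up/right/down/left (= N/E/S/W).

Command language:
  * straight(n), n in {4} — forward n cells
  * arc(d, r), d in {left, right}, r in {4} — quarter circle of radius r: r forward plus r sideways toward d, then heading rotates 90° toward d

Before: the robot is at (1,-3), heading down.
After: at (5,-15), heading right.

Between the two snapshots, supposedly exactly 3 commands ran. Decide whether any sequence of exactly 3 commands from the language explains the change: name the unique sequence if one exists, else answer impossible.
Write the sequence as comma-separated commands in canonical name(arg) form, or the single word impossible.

straight(4), straight(4), arc(left, 4)

key: order matters: swapping straight(4) and arc(left, 4) lands elsewhere
begin: at (1,-3), heading down
1. straight(4) → at (1,-7), heading down
2. straight(4) → at (1,-11), heading down
3. arc(left, 4) → at (5,-15), heading right
uniquely the one of 27 3-step routes that fits.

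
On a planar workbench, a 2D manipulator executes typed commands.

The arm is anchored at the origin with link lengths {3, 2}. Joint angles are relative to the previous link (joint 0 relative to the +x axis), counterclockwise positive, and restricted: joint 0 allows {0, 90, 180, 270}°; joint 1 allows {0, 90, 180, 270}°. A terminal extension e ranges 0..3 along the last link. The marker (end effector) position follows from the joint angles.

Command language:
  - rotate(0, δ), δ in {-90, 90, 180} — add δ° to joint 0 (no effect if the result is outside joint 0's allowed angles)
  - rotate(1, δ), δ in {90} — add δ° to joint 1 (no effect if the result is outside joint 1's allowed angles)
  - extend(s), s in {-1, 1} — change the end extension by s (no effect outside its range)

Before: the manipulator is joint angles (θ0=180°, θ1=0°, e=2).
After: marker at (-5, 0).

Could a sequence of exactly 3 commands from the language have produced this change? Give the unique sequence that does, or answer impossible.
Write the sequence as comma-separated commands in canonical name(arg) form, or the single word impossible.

t0: joint angles (θ0=180°, θ1=0°, e=2)
step 1 (extend(-1)): joint angles (θ0=180°, θ1=0°, e=1)
step 2 (extend(-1)): joint angles (θ0=180°, θ1=0°, e=0)
step 3 (extend(-1)): joint angles (θ0=180°, θ1=0°, e=0)
no other 3-command option fits: unique.

extend(-1), extend(-1), extend(-1)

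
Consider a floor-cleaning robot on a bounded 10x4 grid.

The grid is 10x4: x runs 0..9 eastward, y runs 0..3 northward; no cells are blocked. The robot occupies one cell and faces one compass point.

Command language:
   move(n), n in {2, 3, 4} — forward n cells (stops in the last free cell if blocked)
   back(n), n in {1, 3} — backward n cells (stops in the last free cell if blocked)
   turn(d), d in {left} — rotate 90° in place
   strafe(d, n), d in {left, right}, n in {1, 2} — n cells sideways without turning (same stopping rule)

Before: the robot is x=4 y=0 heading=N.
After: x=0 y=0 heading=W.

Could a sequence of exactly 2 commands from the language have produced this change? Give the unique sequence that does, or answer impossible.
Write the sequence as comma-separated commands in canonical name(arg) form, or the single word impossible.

key: running move(4) before turn(left) would end elsewhere — order is forced
start: x=4 y=0 heading=N
[1] after turn(left): x=4 y=0 heading=W
[2] after move(4): x=0 y=0 heading=W
no other 2-command option fits: unique.

turn(left), move(4)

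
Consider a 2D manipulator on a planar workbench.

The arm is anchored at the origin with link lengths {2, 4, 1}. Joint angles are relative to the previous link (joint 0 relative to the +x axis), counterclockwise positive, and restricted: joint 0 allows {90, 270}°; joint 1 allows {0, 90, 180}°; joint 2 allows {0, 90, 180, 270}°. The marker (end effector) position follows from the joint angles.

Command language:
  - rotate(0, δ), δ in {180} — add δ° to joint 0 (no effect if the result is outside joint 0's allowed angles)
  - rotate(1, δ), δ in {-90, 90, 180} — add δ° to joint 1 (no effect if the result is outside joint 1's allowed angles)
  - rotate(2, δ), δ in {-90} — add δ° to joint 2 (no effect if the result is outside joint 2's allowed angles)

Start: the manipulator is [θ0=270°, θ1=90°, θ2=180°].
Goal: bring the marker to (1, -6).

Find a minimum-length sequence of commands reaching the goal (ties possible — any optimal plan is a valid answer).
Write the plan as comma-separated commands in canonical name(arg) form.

rotate(1, -90), rotate(2, -90)

begin: [θ0=270°, θ1=90°, θ2=180°]
1. rotate(1, -90) → [θ0=270°, θ1=0°, θ2=180°]
2. rotate(2, -90) → [θ0=270°, θ1=0°, θ2=90°]
shorter routes all fall short; 2 is best.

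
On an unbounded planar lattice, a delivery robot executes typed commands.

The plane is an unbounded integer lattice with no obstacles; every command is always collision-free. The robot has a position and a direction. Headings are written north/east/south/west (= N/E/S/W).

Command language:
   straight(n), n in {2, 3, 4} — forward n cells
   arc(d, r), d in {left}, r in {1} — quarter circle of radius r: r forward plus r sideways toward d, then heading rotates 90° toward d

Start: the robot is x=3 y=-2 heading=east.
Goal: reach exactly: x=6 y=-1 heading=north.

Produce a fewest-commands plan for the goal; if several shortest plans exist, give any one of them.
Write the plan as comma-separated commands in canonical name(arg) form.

from: x=3 y=-2 heading=east
t=1 straight(2) ⇒ x=5 y=-2 heading=east
t=2 arc(left, 1) ⇒ x=6 y=-1 heading=north
minimal: 2 command(s), checked below 2.

straight(2), arc(left, 1)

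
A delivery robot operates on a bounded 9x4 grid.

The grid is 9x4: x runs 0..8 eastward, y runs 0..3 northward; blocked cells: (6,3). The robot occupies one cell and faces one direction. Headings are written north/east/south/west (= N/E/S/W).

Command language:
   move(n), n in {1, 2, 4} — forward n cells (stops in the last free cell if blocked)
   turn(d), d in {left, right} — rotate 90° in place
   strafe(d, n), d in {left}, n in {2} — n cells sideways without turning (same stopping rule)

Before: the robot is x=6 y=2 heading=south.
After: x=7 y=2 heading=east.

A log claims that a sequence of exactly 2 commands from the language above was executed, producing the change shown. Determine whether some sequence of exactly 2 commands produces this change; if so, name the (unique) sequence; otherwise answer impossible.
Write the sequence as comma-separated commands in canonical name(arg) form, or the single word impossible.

turn(left), move(1)

key: running move(1) before turn(left) would end elsewhere — order is forced
from: x=6 y=2 heading=south
step 1 (turn(left)): x=6 y=2 heading=east
step 2 (move(1)): x=7 y=2 heading=east
uniquely the one of 36 2-step routes that fits.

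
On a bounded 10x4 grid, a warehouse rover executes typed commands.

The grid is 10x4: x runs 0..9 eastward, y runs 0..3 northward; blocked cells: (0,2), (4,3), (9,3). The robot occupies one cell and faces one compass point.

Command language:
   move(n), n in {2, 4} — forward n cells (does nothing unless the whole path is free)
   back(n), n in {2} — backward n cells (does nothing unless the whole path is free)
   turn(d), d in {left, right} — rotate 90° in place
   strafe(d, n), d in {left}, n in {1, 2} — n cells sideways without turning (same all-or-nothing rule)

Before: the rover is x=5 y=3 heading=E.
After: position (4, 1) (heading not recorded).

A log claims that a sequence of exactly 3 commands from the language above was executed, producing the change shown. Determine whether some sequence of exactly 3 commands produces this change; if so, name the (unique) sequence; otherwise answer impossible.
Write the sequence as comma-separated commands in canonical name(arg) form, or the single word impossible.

turn(left), back(2), strafe(left, 1)

key: running strafe(left, 1) before turn(left) would end elsewhere — order is forced
initial: x=5 y=3 heading=E
t=1 turn(left) ⇒ x=5 y=3 heading=N
t=2 back(2) ⇒ x=5 y=1 heading=N
t=3 strafe(left, 1) ⇒ x=4 y=1 heading=N
all 343 alternatives checked — unique.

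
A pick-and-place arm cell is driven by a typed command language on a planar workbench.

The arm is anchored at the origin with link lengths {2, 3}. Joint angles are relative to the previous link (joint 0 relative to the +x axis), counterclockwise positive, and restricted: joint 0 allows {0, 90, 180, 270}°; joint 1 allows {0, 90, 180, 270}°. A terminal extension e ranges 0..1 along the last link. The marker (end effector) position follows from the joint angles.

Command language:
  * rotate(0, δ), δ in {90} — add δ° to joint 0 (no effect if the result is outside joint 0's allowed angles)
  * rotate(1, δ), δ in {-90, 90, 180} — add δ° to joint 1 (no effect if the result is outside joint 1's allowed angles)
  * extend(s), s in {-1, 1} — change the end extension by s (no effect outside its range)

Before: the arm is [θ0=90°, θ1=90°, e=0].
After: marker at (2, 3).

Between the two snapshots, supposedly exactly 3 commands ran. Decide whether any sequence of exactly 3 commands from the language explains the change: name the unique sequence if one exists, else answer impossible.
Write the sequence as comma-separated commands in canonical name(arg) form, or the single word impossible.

begin: [θ0=90°, θ1=90°, e=0]
t=1 rotate(0, 90) ⇒ [θ0=180°, θ1=90°, e=0]
t=2 rotate(0, 90) ⇒ [θ0=270°, θ1=90°, e=0]
t=3 rotate(0, 90) ⇒ [θ0=0°, θ1=90°, e=0]
no other 3-command option fits: unique.

rotate(0, 90), rotate(0, 90), rotate(0, 90)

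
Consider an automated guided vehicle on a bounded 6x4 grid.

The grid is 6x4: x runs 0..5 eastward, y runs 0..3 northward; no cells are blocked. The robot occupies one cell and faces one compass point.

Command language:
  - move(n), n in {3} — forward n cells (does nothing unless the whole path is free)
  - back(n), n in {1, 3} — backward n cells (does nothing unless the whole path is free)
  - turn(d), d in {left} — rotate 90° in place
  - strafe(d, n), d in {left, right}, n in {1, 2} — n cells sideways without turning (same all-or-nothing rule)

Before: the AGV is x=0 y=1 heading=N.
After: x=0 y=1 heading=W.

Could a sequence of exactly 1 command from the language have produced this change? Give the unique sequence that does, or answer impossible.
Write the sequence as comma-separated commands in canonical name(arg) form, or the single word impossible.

key: (0,1) unchanged — the single command moves nothing
begin: x=0 y=1 heading=N
t=1 turn(left) ⇒ x=0 y=1 heading=W
no rival 1-sequence matches.

turn(left)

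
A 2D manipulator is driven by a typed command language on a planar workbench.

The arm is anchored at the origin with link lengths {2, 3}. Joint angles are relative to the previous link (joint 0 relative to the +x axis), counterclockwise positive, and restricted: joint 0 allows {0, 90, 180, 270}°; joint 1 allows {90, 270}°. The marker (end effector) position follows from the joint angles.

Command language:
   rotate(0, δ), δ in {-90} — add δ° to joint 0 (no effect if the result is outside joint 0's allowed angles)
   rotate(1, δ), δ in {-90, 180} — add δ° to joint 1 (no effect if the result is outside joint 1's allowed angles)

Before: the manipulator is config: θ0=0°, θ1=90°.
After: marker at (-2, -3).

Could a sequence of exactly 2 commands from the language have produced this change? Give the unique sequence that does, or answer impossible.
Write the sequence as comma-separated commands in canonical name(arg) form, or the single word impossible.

rotate(0, -90), rotate(0, -90)

from: config: θ0=0°, θ1=90°
1. rotate(0, -90) → config: θ0=270°, θ1=90°
2. rotate(0, -90) → config: θ0=180°, θ1=90°
uniquely the one of 9 2-step routes that fits.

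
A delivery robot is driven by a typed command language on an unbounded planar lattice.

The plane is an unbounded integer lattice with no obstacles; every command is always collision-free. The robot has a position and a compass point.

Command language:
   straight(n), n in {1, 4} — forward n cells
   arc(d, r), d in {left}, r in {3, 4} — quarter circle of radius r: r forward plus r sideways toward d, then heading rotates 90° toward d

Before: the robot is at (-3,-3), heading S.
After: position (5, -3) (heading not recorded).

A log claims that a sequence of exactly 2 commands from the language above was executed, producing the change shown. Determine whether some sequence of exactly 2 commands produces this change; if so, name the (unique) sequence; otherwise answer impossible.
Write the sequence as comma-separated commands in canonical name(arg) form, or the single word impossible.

arc(left, 4), arc(left, 4)

from: at (-3,-3), heading S
t=1 arc(left, 4) ⇒ at (1,-7), heading E
t=2 arc(left, 4) ⇒ at (5,-3), heading N
all 16 alternatives checked — unique.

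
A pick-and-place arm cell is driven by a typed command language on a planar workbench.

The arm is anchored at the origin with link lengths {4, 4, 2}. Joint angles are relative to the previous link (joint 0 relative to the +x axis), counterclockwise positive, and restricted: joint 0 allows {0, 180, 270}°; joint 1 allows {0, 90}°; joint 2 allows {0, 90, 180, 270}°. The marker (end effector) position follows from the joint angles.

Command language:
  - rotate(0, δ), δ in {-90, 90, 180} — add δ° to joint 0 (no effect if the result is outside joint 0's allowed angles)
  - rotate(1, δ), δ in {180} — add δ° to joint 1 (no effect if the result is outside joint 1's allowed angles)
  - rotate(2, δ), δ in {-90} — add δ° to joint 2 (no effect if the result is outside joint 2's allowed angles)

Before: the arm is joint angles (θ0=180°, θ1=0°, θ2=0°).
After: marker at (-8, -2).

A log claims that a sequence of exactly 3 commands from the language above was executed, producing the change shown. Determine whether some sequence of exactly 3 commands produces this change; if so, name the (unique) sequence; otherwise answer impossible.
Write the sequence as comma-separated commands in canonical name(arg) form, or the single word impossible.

rotate(2, -90), rotate(2, -90), rotate(2, -90)

initial: joint angles (θ0=180°, θ1=0°, θ2=0°)
step 1 (rotate(2, -90)): joint angles (θ0=180°, θ1=0°, θ2=270°)
step 2 (rotate(2, -90)): joint angles (θ0=180°, θ1=0°, θ2=180°)
step 3 (rotate(2, -90)): joint angles (θ0=180°, θ1=0°, θ2=90°)
no rival 3-sequence matches.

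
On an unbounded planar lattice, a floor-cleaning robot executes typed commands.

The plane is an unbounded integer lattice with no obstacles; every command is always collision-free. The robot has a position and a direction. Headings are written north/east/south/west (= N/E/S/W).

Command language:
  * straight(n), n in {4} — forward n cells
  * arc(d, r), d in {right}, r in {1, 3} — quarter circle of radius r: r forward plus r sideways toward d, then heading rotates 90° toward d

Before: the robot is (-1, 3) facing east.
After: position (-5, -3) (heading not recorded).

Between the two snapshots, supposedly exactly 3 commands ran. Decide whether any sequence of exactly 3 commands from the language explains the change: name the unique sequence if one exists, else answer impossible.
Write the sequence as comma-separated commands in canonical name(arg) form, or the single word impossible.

arc(right, 3), arc(right, 3), straight(4)

key: order matters: swapping arc(right, 3) and straight(4) lands elsewhere
start: (-1, 3) facing east
[1] after arc(right, 3): (2, 0) facing south
[2] after arc(right, 3): (-1, -3) facing west
[3] after straight(4): (-5, -3) facing west
no rival 3-sequence matches.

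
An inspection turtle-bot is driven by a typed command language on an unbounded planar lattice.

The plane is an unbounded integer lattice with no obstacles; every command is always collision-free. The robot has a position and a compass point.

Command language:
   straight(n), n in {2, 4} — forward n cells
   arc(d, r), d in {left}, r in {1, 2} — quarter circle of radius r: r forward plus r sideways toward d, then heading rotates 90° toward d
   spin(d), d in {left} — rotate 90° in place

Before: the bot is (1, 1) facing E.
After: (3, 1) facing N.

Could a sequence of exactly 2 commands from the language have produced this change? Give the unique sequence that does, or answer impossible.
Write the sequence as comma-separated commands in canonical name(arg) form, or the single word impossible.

key: order matters: swapping straight(2) and spin(left) lands elsewhere
start: (1, 1) facing E
1. straight(2) → (3, 1) facing E
2. spin(left) → (3, 1) facing N
all 25 alternatives checked — unique.

straight(2), spin(left)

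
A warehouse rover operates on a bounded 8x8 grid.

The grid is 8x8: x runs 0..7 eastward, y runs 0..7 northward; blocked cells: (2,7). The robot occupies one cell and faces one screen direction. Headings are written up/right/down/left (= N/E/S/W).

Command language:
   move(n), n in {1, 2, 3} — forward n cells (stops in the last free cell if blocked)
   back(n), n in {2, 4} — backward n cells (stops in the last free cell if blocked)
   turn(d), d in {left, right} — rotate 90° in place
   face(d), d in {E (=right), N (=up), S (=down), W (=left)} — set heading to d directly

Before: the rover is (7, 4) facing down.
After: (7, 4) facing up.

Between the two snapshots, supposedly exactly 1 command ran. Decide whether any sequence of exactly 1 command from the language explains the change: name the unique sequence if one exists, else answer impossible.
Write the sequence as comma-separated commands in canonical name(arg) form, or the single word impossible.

face(N)

key: parked at (7,4) the whole time — nothing moves the robot
t0: (7, 4) facing down
1. face(N) → (7, 4) facing up
all 11 alternatives checked — unique.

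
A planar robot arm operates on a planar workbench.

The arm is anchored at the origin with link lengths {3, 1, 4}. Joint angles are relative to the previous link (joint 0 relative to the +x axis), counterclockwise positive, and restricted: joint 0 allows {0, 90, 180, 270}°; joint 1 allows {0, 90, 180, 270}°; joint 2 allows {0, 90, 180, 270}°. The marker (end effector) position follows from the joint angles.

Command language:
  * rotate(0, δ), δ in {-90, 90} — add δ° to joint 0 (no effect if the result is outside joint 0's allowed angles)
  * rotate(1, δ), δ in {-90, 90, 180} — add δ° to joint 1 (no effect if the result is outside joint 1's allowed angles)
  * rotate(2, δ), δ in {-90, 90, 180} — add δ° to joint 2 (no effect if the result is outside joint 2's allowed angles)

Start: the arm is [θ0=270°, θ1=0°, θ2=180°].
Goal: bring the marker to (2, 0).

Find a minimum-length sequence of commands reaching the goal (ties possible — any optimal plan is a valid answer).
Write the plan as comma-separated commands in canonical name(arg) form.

t0: [θ0=270°, θ1=0°, θ2=180°]
step 1 (rotate(0, -90)): [θ0=180°, θ1=0°, θ2=180°]
step 2 (rotate(1, 180)): [θ0=180°, θ1=180°, θ2=180°]
step 3 (rotate(2, 180)): [θ0=180°, θ1=180°, θ2=0°]
minimal: 3 command(s), checked below 3.

rotate(0, -90), rotate(1, 180), rotate(2, 180)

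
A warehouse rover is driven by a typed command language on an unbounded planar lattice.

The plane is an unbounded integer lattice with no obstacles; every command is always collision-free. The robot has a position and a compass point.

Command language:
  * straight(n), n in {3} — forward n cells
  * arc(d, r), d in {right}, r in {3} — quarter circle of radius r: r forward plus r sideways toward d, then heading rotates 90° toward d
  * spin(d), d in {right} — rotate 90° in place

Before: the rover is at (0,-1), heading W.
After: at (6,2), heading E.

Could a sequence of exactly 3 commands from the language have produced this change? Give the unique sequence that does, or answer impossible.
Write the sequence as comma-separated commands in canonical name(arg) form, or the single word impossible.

spin(right), arc(right, 3), straight(3)

key: position moved to (6,2) AND the heading swung to E — translation plus rotation needed
begin: at (0,-1), heading W
1. spin(right) → at (0,-1), heading N
2. arc(right, 3) → at (3,2), heading E
3. straight(3) → at (6,2), heading E
no other 3-command option fits: unique.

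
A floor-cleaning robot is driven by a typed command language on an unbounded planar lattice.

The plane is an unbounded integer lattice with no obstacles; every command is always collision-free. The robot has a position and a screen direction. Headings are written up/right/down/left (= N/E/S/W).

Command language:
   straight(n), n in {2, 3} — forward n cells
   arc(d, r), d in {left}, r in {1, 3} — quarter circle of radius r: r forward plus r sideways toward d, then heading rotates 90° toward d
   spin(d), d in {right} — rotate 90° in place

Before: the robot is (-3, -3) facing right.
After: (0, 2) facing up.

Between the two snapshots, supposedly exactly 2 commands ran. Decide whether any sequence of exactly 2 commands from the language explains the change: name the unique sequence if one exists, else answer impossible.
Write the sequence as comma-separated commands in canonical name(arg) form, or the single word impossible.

key: order matters: swapping arc(left, 3) and straight(2) lands elsewhere
start: (-3, -3) facing right
[1] after arc(left, 3): (0, 0) facing up
[2] after straight(2): (0, 2) facing up
all 25 alternatives checked — unique.

arc(left, 3), straight(2)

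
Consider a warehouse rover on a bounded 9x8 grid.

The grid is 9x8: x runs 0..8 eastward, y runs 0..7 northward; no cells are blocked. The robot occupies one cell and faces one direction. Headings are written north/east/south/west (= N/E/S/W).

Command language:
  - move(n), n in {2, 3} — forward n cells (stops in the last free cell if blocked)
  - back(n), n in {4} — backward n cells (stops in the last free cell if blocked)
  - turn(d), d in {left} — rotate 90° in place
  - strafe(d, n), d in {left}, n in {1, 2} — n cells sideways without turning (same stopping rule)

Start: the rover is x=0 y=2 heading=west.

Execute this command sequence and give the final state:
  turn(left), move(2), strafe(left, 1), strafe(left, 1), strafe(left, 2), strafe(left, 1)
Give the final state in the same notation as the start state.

t0: x=0 y=2 heading=west
step 1 (turn(left)): x=0 y=2 heading=south
step 2 (move(2)): x=0 y=0 heading=south
step 3 (strafe(left, 1)): x=1 y=0 heading=south
step 4 (strafe(left, 1)): x=2 y=0 heading=south
step 5 (strafe(left, 2)): x=4 y=0 heading=south
step 6 (strafe(left, 1)): x=5 y=0 heading=south

x=5 y=0 heading=south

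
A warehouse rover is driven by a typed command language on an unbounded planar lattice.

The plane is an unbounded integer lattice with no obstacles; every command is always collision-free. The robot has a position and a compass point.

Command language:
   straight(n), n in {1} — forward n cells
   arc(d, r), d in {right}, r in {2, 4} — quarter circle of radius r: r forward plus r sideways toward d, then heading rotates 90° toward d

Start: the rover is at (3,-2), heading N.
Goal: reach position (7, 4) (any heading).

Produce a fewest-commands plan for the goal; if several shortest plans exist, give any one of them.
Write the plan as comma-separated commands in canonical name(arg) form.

from: at (3,-2), heading N
1. straight(1) → at (3,-1), heading N
2. straight(1) → at (3,0), heading N
3. arc(right, 4) → at (7,4), heading E
minimal: 3 command(s), checked below 3.

straight(1), straight(1), arc(right, 4)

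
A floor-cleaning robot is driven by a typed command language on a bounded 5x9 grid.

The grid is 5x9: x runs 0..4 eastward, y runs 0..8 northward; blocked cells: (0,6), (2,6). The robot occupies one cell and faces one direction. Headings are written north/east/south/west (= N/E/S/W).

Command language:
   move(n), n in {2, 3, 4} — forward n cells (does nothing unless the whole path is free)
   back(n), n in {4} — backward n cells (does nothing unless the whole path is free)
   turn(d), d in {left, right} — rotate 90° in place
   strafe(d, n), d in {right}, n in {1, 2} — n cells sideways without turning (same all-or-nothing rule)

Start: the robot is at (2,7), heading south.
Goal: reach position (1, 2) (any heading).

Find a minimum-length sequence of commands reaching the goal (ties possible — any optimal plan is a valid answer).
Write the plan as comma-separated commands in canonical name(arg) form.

strafe(right, 1), move(2), move(3)

initial: at (2,7), heading south
1. strafe(right, 1) → at (1,7), heading south
2. move(2) → at (1,5), heading south
3. move(3) → at (1,2), heading south
nothing shorter than 3 reaches the goal.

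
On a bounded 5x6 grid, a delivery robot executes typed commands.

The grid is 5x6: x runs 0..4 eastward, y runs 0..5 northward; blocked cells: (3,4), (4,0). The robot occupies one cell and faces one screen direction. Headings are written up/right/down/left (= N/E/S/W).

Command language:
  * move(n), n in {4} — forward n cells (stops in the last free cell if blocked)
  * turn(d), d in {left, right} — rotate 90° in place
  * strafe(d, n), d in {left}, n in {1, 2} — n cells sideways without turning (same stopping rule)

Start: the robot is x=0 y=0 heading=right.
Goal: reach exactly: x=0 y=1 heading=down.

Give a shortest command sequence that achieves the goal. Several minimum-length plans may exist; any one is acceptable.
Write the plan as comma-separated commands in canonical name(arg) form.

strafe(left, 1), turn(right)

from: x=0 y=0 heading=right
t=1 strafe(left, 1) ⇒ x=0 y=1 heading=right
t=2 turn(right) ⇒ x=0 y=1 heading=down
no 1-step plan works, so 2 is optimal.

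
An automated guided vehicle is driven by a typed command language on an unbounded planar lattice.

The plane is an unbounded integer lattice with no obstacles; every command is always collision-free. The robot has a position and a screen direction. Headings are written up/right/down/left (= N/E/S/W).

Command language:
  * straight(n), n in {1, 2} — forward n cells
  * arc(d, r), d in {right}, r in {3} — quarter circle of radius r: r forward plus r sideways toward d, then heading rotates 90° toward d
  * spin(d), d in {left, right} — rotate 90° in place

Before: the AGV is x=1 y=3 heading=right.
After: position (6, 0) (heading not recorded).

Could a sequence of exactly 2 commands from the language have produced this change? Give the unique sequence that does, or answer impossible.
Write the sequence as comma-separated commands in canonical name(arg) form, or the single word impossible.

straight(2), arc(right, 3)

key: order matters: swapping straight(2) and arc(right, 3) lands elsewhere
begin: x=1 y=3 heading=right
[1] after straight(2): x=3 y=3 heading=right
[2] after arc(right, 3): x=6 y=0 heading=down
no rival 2-sequence matches.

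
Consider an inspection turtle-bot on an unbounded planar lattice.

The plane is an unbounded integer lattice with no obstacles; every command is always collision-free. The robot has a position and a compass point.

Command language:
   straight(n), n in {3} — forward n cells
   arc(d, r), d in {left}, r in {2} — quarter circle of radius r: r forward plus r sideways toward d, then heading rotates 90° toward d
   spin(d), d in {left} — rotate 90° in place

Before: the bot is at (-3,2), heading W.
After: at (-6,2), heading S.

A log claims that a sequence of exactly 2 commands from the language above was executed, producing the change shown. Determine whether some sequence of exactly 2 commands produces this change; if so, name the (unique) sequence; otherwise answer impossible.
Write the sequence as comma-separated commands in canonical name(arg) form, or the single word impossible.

key: position moved to (-6,2) AND the heading swung to S — translation plus rotation needed
begin: at (-3,2), heading W
step 1 (straight(3)): at (-6,2), heading W
step 2 (spin(left)): at (-6,2), heading S
uniquely the one of 9 2-step routes that fits.

straight(3), spin(left)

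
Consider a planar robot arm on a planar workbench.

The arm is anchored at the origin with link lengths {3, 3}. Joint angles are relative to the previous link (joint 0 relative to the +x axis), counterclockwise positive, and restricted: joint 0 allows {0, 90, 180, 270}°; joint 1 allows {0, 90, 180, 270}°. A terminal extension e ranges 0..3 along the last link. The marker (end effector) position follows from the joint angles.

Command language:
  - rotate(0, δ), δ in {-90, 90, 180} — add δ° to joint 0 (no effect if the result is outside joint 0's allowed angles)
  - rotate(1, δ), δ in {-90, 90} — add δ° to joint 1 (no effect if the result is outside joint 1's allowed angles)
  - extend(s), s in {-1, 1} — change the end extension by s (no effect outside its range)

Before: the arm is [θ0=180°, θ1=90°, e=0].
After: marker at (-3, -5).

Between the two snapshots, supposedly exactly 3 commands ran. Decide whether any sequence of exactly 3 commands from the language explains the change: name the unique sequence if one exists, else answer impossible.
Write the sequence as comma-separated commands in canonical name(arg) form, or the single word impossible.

extend(-1), extend(1), extend(1)

key: order matters: swapping extend(-1) and extend(1) lands elsewhere
start: [θ0=180°, θ1=90°, e=0]
step 1 (extend(-1)): [θ0=180°, θ1=90°, e=0]
step 2 (extend(1)): [θ0=180°, θ1=90°, e=1]
step 3 (extend(1)): [θ0=180°, θ1=90°, e=2]
uniquely the one of 343 3-step routes that fits.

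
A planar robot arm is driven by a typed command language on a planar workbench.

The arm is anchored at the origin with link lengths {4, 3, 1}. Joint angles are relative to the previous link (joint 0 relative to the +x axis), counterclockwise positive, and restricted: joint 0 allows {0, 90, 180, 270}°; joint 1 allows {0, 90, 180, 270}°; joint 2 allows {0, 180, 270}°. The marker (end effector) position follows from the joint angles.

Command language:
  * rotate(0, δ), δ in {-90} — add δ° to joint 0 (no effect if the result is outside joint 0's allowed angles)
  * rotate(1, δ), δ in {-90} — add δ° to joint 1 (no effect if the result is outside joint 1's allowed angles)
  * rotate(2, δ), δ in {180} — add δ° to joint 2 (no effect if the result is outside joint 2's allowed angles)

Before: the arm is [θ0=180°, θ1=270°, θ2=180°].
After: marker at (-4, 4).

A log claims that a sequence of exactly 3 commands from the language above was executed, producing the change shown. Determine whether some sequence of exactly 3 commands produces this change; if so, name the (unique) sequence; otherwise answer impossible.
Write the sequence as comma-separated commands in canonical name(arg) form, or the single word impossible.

begin: [θ0=180°, θ1=270°, θ2=180°]
step 1 (rotate(2, 180)): [θ0=180°, θ1=270°, θ2=0°]
step 2 (rotate(2, 180)): [θ0=180°, θ1=270°, θ2=180°]
step 3 (rotate(2, 180)): [θ0=180°, θ1=270°, θ2=0°]
no other 3-command option fits: unique.

rotate(2, 180), rotate(2, 180), rotate(2, 180)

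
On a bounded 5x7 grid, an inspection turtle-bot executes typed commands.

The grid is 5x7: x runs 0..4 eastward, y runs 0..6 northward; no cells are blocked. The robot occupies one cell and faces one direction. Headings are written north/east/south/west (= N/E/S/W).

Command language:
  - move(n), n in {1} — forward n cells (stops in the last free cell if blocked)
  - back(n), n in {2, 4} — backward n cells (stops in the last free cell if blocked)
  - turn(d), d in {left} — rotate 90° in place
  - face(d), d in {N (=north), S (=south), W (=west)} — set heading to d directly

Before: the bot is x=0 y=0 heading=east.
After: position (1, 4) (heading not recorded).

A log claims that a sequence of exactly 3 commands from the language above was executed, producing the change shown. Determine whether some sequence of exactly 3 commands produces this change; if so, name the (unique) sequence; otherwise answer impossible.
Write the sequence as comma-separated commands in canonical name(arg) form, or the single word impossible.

key: running back(4) before move(1) would end elsewhere — order is forced
start: x=0 y=0 heading=east
step 1 (move(1)): x=1 y=0 heading=east
step 2 (face(S)): x=1 y=0 heading=south
step 3 (back(4)): x=1 y=4 heading=south
no other 3-command option fits: unique.

move(1), face(S), back(4)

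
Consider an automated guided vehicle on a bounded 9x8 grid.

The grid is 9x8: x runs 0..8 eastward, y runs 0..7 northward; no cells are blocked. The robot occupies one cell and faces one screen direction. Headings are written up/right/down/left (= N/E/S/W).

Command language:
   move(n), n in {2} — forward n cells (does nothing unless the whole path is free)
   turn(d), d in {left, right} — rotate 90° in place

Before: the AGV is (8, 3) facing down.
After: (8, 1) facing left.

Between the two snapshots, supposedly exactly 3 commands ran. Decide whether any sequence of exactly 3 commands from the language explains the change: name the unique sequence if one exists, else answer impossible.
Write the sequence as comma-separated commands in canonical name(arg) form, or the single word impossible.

move(2), move(2), turn(right)

key: the second move(2) would leave the grid, so it does nothing
initial: (8, 3) facing down
1. move(2) → (8, 1) facing down
2. move(2) → (8, 1) facing down
3. turn(right) → (8, 1) facing left
all 27 alternatives checked — unique.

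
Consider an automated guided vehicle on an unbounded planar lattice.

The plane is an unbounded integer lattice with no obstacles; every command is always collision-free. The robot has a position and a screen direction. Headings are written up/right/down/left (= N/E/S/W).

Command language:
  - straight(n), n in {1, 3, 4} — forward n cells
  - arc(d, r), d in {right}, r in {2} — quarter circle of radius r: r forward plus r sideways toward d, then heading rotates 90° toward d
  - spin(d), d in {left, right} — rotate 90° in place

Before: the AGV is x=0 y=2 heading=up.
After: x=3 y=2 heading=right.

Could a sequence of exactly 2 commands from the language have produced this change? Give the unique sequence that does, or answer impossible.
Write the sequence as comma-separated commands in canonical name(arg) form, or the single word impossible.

spin(right), straight(3)

key: cell and facing (now E) both changed — the 2 commands mix motion and turning
begin: x=0 y=2 heading=up
[1] after spin(right): x=0 y=2 heading=right
[2] after straight(3): x=3 y=2 heading=right
all 36 alternatives checked — unique.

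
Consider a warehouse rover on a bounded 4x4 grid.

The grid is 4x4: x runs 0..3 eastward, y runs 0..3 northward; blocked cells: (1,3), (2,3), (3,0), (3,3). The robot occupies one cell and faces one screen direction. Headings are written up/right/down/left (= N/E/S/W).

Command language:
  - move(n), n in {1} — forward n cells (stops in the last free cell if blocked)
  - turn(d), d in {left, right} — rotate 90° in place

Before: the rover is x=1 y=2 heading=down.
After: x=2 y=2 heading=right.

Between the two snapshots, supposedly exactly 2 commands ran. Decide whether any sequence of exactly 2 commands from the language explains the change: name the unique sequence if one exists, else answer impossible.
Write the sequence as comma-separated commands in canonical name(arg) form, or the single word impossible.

turn(left), move(1)

key: position moved to (2,2) AND the heading swung to E — translation plus rotation needed
begin: x=1 y=2 heading=down
1. turn(left) → x=1 y=2 heading=right
2. move(1) → x=2 y=2 heading=right
no rival 2-sequence matches.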